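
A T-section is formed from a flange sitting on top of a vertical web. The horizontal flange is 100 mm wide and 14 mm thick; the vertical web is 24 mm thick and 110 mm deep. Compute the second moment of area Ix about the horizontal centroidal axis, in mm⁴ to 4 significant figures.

Break the section into simple shapes (no overlaps), measuring from the bottom-left corner of the bounding box.
Flange: 100 × 14, A = 1 400 mm², y = 117 mm, Ī = 22866.7 mm⁴.
Web: 24 × 110, A = 2 640 mm², y = 55 mm, Ī = 2 662 000 mm⁴.
Centroid: ȳ = ΣA·y / ΣA = 76.4851 mm.
Transfer each piece to the horizontal centroidal axis using Ī + A·d² with d = y − 76.4851:
  flange: d = 40.5149 mm → contributes +2 320 901 mm⁴
  web: d = -21.4851 mm → contributes +3 880 655 mm⁴
Total I = 6 201 556 mm⁴.

Ix ≈ 6.202 × 10⁶ mm⁴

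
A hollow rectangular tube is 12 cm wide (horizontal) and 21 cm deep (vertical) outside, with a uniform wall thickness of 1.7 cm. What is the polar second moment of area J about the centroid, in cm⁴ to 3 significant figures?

Split into non-overlapping primitives; take the origin at the lower-left of the bounding box.
Outer rectangle: 12 × 21, A = 252 cm², y = 10.5 cm, Ī = 9 261 cm⁴.
Inner void (subtracted): 8.6 × 17.6, A = 151.36 cm², y = 10.5 cm, Ī = 3907.1 cm⁴.
By symmetry the centroid is at mid-height, ȳ = 10.5 cm.
All pieces are centred on the centroidal x-axis, so I = ΣĪ (holes subtracted) = 5353.9 cm⁴.
Repeating about the centroidal y-axis gives I_y = 2091.1 cm⁴.
Polar second moment: J = I_x + I_y = 7 445 cm⁴.

J ≈ 7450 cm⁴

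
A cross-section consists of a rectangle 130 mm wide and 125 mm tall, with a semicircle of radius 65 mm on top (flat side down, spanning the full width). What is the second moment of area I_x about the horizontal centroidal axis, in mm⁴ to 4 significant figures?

Decompose the section into non-overlapping parts with the origin at the bottom-left of its bounding rectangle.
Rectangular body: 130 × 125, A = 16 250 mm², y = 62.5 mm, Ī = 21 158 854 mm⁴.
Semicircular cap: semicircle r = 65, A = 6636.61 mm², y = 152.587 mm, Ī = 1 959 230 mm⁴.
Centroid: ȳ = ΣA·y / ΣA = 88.6232 mm.
Transfer each piece to the horizontal centroidal axis using Ī + A·d² with d = y − 88.6232:
  rectangular body: d = -26.1232 mm → contributes +32 248 210 mm⁴
  semicircular cap: d = 63.9637 mm → contributes +29 111 934 mm⁴
Total I = 61 360 144 mm⁴.

I_x ≈ 6.136 × 10⁷ mm⁴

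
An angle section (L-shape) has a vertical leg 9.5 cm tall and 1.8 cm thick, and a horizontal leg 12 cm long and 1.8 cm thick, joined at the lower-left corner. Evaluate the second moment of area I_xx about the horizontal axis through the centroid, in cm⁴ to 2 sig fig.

I_xx ≈ 260 cm⁴

Treat the section as a set of non-overlapping primitives; coordinates are from the bounding-box lower-left.
Vertical leg: 1.8 × 9.5, A = 17.1 cm², y = 4.75 cm, Ī = 128.6 cm⁴.
Horizontal leg (remainder): 10.2 × 1.8, A = 18.36 cm², y = 0.9 cm, Ī = 4.957 cm⁴.
Centroid: ȳ = ΣA·y / ΣA = 2.757 cm.
Transfer each piece to the horizontal axis through the centroid using Ī + A·d² with d = y − 2.757:
  vertical leg: d = 1.993 cm → contributes +196.6 cm⁴
  horizontal leg (remainder): d = -1.857 cm → contributes +68.24 cm⁴
Total I = 264.8 cm⁴.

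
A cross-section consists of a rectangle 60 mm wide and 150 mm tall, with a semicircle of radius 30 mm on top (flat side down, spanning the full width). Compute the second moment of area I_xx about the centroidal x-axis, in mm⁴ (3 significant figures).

Decompose the section into non-overlapping parts with the origin at the bottom-left of its bounding rectangle.
Rectangular body: 60 × 150, A = 9 000 mm², y = 75 mm, Ī = 16 875 000 mm⁴.
Semicircular cap: semicircle r = 30, A = 1413.7 mm², y = 162.73 mm, Ī = 88 903 mm⁴.
Centroid: ȳ = ΣA·y / ΣA = 86.91 mm.
Transfer each piece to the centroidal x-axis using Ī + A·d² with d = y − 86.91:
  rectangular body: d = -11.91 mm → contributes +18 151 661 mm⁴
  semicircular cap: d = 75.822 mm → contributes +8 216 382 mm⁴
Total I = 26 368 044 mm⁴.

I_xx ≈ 2.64 × 10⁷ mm⁴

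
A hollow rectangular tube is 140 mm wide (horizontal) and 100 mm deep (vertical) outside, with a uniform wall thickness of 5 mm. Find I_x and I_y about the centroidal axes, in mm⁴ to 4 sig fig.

I_x ≈ 3.769 × 10⁶ mm⁴, I_y ≈ 6.389 × 10⁶ mm⁴

Decompose the section into non-overlapping parts with the origin at the bottom-left of its bounding rectangle.
Outer rectangle: 140 × 100, A = 14 000 mm², y = 50 mm, Ī = 11 666 667 mm⁴.
Inner void (subtracted): 130 × 90, A = 11 700 mm², y = 50 mm, Ī = 7 897 500 mm⁴.
By symmetry the centroid is at mid-height, ȳ = 50 mm.
All pieces are centred on the centroidal x-axis, so I = ΣĪ (holes subtracted) = 3 769 167 mm⁴.
Repeating about the centroidal y-axis gives I_y = 6 389 167 mm⁴.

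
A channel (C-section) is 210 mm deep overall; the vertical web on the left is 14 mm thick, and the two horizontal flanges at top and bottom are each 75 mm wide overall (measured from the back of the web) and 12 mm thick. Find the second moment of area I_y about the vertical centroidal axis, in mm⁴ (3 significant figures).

Treat the section as a set of non-overlapping primitives; coordinates are from the bounding-box lower-left.
Web: 14 × 210, A = 2 940 mm², x = 7 mm, Ī = 48 020 mm⁴.
Top flange (beyond web): 61 × 12, A = 732 mm², x = 44.5 mm, Ī = 226 981 mm⁴.
Bottom flange (beyond web): 61 × 12, A = 732 mm², x = 44.5 mm, Ī = 226 981 mm⁴.
Centroid: x̄ = ΣA·x / ΣA = 19.466 mm.
Transfer each piece to the vertical centroidal axis using Ī + A·d² with d = x − 19.466:
  web: d = -12.466 mm → contributes +504 895 mm⁴
  top flange (beyond web): d = 25.034 mm → contributes +685 728 mm⁴
  bottom flange (beyond web): d = 25.034 mm → contributes +685 728 mm⁴
Total I = 1 876 352 mm⁴.

I_y ≈ 1.88 × 10⁶ mm⁴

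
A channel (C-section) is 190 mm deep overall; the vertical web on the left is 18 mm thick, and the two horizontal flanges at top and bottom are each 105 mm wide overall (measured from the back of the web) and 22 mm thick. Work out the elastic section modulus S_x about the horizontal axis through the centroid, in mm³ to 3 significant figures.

S_x ≈ 3.94 × 10⁵ mm³

Treat the section as a set of non-overlapping primitives; coordinates are from the bounding-box lower-left.
Web: 18 × 190, A = 3 420 mm², y = 95 mm, Ī = 10 288 500 mm⁴.
Top flange (beyond web): 87 × 22, A = 1 914 mm², y = 179 mm, Ī = 77 198 mm⁴.
Bottom flange (beyond web): 87 × 22, A = 1 914 mm², y = 11 mm, Ī = 77 198 mm⁴.
By symmetry the centroid is at mid-height, ȳ = 95 mm.
Transfer each piece to the horizontal axis through the centroid using Ī + A·d² with d = y − 95:
  web: d = 0 mm → contributes +10 288 500 mm⁴
  top flange (beyond web): d = 84 mm → contributes +13 582 382 mm⁴
  bottom flange (beyond web): d = -84 mm → contributes +13 582 382 mm⁴
Total I = 37 453 264 mm⁴.
Extreme fibre distance c = 95 mm; S = I/c = 394 245 mm³.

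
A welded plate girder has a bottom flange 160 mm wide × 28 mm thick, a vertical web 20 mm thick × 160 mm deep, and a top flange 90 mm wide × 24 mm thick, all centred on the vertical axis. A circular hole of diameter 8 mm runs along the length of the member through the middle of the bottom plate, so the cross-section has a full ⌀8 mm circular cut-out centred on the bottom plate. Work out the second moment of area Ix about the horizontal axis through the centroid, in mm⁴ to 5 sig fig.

Ix ≈ 5.9806 × 10⁷ mm⁴

Break the section into simple shapes (no overlaps), measuring from the bottom-left corner of the bounding box.
Bottom plate: 160 × 28, A = 4 480 mm², y = 14 mm, Ī = 292693.3 mm⁴.
Web plate: 20 × 160, A = 3 200 mm², y = 108 mm, Ī = 6 826 667 mm⁴.
Top plate: 90 × 24, A = 2 160 mm², y = 200 mm, Ī = 103 680 mm⁴.
Hole (subtracted): ⌀8, A = 50.26548 mm², y = 14 mm, Ī = 201.0619 mm⁴.
Centroid: ȳ = ΣA·y / ΣA = 85.76497 mm.
Transfer each piece to the horizontal axis through the centroid using Ī + A·d² with d = y − 85.76497:
  bottom plate: d = -71.76497 mm → contributes +23 365 638 mm⁴
  web plate: d = 22.23503 mm → contributes +8 408 736 mm⁴
  top plate: d = 114.235 mm → contributes +28 290 907 mm⁴
  hole: d = -71.76497 mm → contributes −259078.9 mm⁴
Total I = 59 806 202 mm⁴.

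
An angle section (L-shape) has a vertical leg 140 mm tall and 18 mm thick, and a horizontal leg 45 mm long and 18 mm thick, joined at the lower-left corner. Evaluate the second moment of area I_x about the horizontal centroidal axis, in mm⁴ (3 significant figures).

I_x ≈ 5.65 × 10⁶ mm⁴

Split into non-overlapping primitives; take the origin at the lower-left of the bounding box.
Vertical leg: 18 × 140, A = 2 520 mm², y = 70 mm, Ī = 4 116 000 mm⁴.
Horizontal leg (remainder): 27 × 18, A = 486 mm², y = 9 mm, Ī = 13 122 mm⁴.
Centroid: ȳ = ΣA·y / ΣA = 60.138 mm.
Transfer each piece to the horizontal centroidal axis using Ī + A·d² with d = y − 60.138:
  vertical leg: d = 9.8623 mm → contributes +4 361 106 mm⁴
  horizontal leg (remainder): d = -51.138 mm → contributes +1 284 044 mm⁴
Total I = 5 645 151 mm⁴.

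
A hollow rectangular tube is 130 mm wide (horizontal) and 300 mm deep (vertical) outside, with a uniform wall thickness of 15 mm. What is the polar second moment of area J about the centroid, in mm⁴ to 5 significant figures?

Treat the section as a set of non-overlapping primitives; coordinates are from the bounding-box lower-left.
Outer rectangle: 130 × 300, A = 39 000 mm², y = 150 mm, Ī = 292 500 000 mm⁴.
Inner void (subtracted): 100 × 270, A = 27 000 mm², y = 150 mm, Ī = 164 025 000 mm⁴.
By symmetry the centroid is at mid-height, ȳ = 150 mm.
All pieces are centred on the centroidal x-axis, so I = ΣĪ (holes subtracted) = 128 475 000 mm⁴.
Repeating about the centroidal y-axis gives I_y = 32 425 000 mm⁴.
Polar second moment: J = I_x + I_y = 160 900 000 mm⁴.

J ≈ 1.6090 × 10⁸ mm⁴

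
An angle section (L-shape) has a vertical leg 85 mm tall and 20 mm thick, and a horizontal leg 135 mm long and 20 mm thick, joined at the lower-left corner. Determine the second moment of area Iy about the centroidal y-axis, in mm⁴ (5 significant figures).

Iy ≈ 7.0452 × 10⁶ mm⁴

Treat the section as a set of non-overlapping primitives; coordinates are from the bounding-box lower-left.
Vertical leg: 20 × 85, A = 1 700 mm², x = 10 mm, Ī = 56666.67 mm⁴.
Horizontal leg (remainder): 115 × 20, A = 2 300 mm², x = 77.5 mm, Ī = 2 534 792 mm⁴.
Centroid: x̄ = ΣA·x / ΣA = 48.8125 mm.
Transfer each piece to the centroidal y-axis using Ī + A·d² with d = x − 48.8125:
  vertical leg: d = -38.8125 mm → contributes +2 617 564 mm⁴
  horizontal leg (remainder): d = 28.6875 mm → contributes +4 427 629 mm⁴
Total I = 7 045 193 mm⁴.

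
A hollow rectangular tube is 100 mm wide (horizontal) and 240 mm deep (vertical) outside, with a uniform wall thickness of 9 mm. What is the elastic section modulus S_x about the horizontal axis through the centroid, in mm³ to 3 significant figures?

Treat the section as a set of non-overlapping primitives; coordinates are from the bounding-box lower-left.
Outer rectangle: 100 × 240, A = 24 000 mm², y = 120 mm, Ī = 115 200 000 mm⁴.
Inner void (subtracted): 82 × 222, A = 18 204 mm², y = 120 mm, Ī = 74 763 828 mm⁴.
By symmetry the centroid is at mid-height, ȳ = 120 mm.
All pieces are centred on the horizontal axis through the centroid, so I = ΣĪ (holes subtracted) = 40 436 172 mm⁴.
Extreme fibre distance c = 120 mm; S = I/c = 336 968 mm³.

S_x ≈ 3.37 × 10⁵ mm³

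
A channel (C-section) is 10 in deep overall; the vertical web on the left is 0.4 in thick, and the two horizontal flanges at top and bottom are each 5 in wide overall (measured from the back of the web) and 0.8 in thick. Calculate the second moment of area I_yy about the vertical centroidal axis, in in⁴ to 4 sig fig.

I_yy ≈ 29.23 in⁴

Break the section into simple shapes (no overlaps), measuring from the bottom-left corner of the bounding box.
Web: 0.4 × 10, A = 4 in², x = 0.2 in, Ī = 0.0533333 in⁴.
Top flange (beyond web): 4.6 × 0.8, A = 3.68 in², x = 2.7 in, Ī = 6.48907 in⁴.
Bottom flange (beyond web): 4.6 × 0.8, A = 3.68 in², x = 2.7 in, Ī = 6.48907 in⁴.
Centroid: x̄ = ΣA·x / ΣA = 1.81972 in.
Transfer each piece to the vertical centroidal axis using Ī + A·d² with d = x − 1.81972:
  web: d = -1.61972 in → contributes +10.5473 in⁴
  top flange (beyond web): d = 0.880282 in → contributes +9.34068 in⁴
  bottom flange (beyond web): d = 0.880282 in → contributes +9.34068 in⁴
Total I = 29.2286 in⁴.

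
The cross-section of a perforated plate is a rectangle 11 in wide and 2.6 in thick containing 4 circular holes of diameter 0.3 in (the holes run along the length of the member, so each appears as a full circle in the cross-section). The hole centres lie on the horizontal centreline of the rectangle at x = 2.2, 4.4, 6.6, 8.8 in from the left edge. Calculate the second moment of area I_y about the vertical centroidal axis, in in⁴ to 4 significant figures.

I_y ≈ 286.7 in⁴

Split into non-overlapping primitives; take the origin at the lower-left of the bounding box.
Plate: 11 × 2.6, A = 28.6 in², x = 5.5 in, Ī = 288.383 in⁴.
Hole 1 (subtracted): ⌀0.3, A = 0.0706858 in², x = 2.2 in, Ī = 0.000397608 in⁴.
Hole 2 (subtracted): ⌀0.3, A = 0.0706858 in², x = 4.4 in, Ī = 0.000397608 in⁴.
Hole 3 (subtracted): ⌀0.3, A = 0.0706858 in², x = 6.6 in, Ī = 0.000397608 in⁴.
Hole 4 (subtracted): ⌀0.3, A = 0.0706858 in², x = 8.8 in, Ī = 0.000397608 in⁴.
By symmetry the centroid is at mid-width, x̄ = 5.5 in.
Transfer each piece to the vertical centroidal axis using Ī + A·d² with d = x − 5.5:
  plate: d = 0 in → contributes +288.383 in⁴
  hole 1: d = -3.3 in → contributes −0.770166 in⁴
  hole 2: d = -1.1 in → contributes −0.0859275 in⁴
  hole 3: d = 1.1 in → contributes −0.0859275 in⁴
  hole 4: d = 3.3 in → contributes −0.770166 in⁴
Total I = 286.671 in⁴.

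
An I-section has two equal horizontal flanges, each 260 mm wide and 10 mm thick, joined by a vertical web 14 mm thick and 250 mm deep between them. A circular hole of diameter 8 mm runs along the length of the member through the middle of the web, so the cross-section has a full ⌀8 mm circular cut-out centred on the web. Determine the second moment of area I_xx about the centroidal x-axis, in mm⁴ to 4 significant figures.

Break the section into simple shapes (no overlaps), measuring from the bottom-left corner of the bounding box.
Bottom flange: 260 × 10, A = 2 600 mm², y = 5 mm, Ī = 21666.7 mm⁴.
Web: 14 × 250, A = 3 500 mm², y = 135 mm, Ī = 18 229 167 mm⁴.
Top flange: 260 × 10, A = 2 600 mm², y = 265 mm, Ī = 21666.7 mm⁴.
Hole (subtracted): ⌀8, A = 50.2655 mm², y = 135 mm, Ī = 201.062 mm⁴.
By symmetry the centroid is at mid-height, ȳ = 135 mm.
Transfer each piece to the centroidal x-axis using Ī + A·d² with d = y − 135:
  bottom flange: d = -130 mm → contributes +43 961 667 mm⁴
  web: d = 0 mm → contributes +18 229 167 mm⁴
  top flange: d = 130 mm → contributes +43 961 667 mm⁴
  hole: d = 0 mm → contributes −201.062 mm⁴
Total I = 106 152 299 mm⁴.

I_xx ≈ 1.062 × 10⁸ mm⁴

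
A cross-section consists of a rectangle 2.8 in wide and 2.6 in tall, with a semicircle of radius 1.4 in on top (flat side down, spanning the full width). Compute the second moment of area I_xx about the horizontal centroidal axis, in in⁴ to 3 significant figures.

I_xx ≈ 12.3 in⁴

Treat the section as a set of non-overlapping primitives; coordinates are from the bounding-box lower-left.
Rectangular body: 2.8 × 2.6, A = 7.28 in², y = 1.3 in, Ī = 4.1011 in⁴.
Semicircular cap: semicircle r = 1.4, A = 3.0788 in², y = 3.1942 in, Ī = 0.42164 in⁴.
Centroid: ȳ = ΣA·y / ΣA = 1.863 in.
Transfer each piece to the horizontal centroidal axis using Ī + A·d² with d = y − 1.863:
  rectangular body: d = -0.56297 in → contributes +6.4084 in⁴
  semicircular cap: d = 1.3312 in → contributes +5.8775 in⁴
Total I = 12.286 in⁴.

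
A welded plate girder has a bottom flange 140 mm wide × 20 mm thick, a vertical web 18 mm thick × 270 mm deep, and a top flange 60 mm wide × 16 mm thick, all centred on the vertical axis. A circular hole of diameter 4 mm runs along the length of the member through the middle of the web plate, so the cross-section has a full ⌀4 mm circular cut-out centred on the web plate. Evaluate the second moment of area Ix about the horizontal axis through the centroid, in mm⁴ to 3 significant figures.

Decompose the section into non-overlapping parts with the origin at the bottom-left of its bounding rectangle.
Bottom plate: 140 × 20, A = 2 800 mm², y = 10 mm, Ī = 93 333 mm⁴.
Web plate: 18 × 270, A = 4 860 mm², y = 155 mm, Ī = 29 524 500 mm⁴.
Top plate: 60 × 16, A = 960 mm², y = 298 mm, Ī = 20 480 mm⁴.
Hole (subtracted): ⌀4, A = 12.566 mm², y = 155 mm, Ī = 12.566 mm⁴.
Centroid: ȳ = ΣA·y / ΣA = 123.78 mm.
Transfer each piece to the horizontal axis through the centroid using Ī + A·d² with d = y − 123.78:
  bottom plate: d = -113.78 mm → contributes +36 342 123 mm⁴
  web plate: d = 31.22 mm → contributes +34 261 342 mm⁴
  top plate: d = 174.22 mm → contributes +29 158 826 mm⁴
  hole: d = 31.22 mm → contributes −12 260 mm⁴
Total I = 99 750 030 mm⁴.

Ix ≈ 9.98 × 10⁷ mm⁴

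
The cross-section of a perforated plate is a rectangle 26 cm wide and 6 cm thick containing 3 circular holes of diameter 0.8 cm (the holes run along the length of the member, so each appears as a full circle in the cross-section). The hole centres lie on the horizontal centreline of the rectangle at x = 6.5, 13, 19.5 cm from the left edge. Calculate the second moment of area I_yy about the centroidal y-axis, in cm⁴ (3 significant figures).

I_yy ≈ 8750 cm⁴

Treat the section as a set of non-overlapping primitives; coordinates are from the bounding-box lower-left.
Plate: 26 × 6, A = 156 cm², x = 13 cm, Ī = 8 788 cm⁴.
Hole 1 (subtracted): ⌀0.8, A = 0.50265 cm², x = 6.5 cm, Ī = 0.020106 cm⁴.
Hole 2 (subtracted): ⌀0.8, A = 0.50265 cm², x = 13 cm, Ī = 0.020106 cm⁴.
Hole 3 (subtracted): ⌀0.8, A = 0.50265 cm², x = 19.5 cm, Ī = 0.020106 cm⁴.
By symmetry the centroid is at mid-width, x̄ = 13 cm.
Transfer each piece to the centroidal y-axis using Ī + A·d² with d = x − 13:
  plate: d = 0 cm → contributes +8 788 cm⁴
  hole 1: d = -6.5 cm → contributes −21.257 cm⁴
  hole 2: d = 0 cm → contributes −0.020106 cm⁴
  hole 3: d = 6.5 cm → contributes −21.257 cm⁴
Total I = 8745.5 cm⁴.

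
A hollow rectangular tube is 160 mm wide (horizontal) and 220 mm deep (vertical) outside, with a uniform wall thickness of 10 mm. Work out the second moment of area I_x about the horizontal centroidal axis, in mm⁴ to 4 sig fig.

Break the section into simple shapes (no overlaps), measuring from the bottom-left corner of the bounding box.
Outer rectangle: 160 × 220, A = 35 200 mm², y = 110 mm, Ī = 141 973 333 mm⁴.
Inner void (subtracted): 140 × 200, A = 28 000 mm², y = 110 mm, Ī = 93 333 333 mm⁴.
By symmetry the centroid is at mid-height, ȳ = 110 mm.
All pieces are centred on the horizontal centroidal axis, so I = ΣĪ (holes subtracted) = 48 640 000 mm⁴.

I_x ≈ 4.864 × 10⁷ mm⁴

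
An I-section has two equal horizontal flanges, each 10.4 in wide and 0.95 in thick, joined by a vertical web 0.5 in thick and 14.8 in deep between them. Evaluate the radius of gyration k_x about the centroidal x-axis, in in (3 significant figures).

Decompose the section into non-overlapping parts with the origin at the bottom-left of its bounding rectangle.
Bottom flange: 10.4 × 0.95, A = 9.88 in², y = 0.475 in, Ī = 0.74306 in⁴.
Web: 0.5 × 14.8, A = 7.4 in², y = 8.35 in, Ī = 135.07 in⁴.
Top flange: 10.4 × 0.95, A = 9.88 in², y = 16.225 in, Ī = 0.74306 in⁴.
By symmetry the centroid is at mid-height, ȳ = 8.35 in.
Transfer each piece to the centroidal x-axis using Ī + A·d² with d = y − 8.35:
  bottom flange: d = -7.875 in → contributes +613.46 in⁴
  web: d = 0 in → contributes +135.07 in⁴
  top flange: d = 7.875 in → contributes +613.46 in⁴
Total I = 1 362 in⁴.
Radius of gyration: k = √(I/A) = √(1 362 / 27.16) = 7.0814 in.

k_x ≈ 7.08 in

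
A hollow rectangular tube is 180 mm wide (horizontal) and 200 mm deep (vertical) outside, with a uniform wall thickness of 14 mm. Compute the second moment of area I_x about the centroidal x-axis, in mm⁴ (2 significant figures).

Split into non-overlapping primitives; take the origin at the lower-left of the bounding box.
Outer rectangle: 180 × 200, A = 36 000 mm², y = 100 mm, Ī = 120 000 000 mm⁴.
Inner void (subtracted): 152 × 172, A = 26 144 mm², y = 100 mm, Ī = 64 453 675 mm⁴.
By symmetry the centroid is at mid-height, ȳ = 100 mm.
All pieces are centred on the centroidal x-axis, so I = ΣĪ (holes subtracted) = 55 546 325 mm⁴.

I_x ≈ 5.6 × 10⁷ mm⁴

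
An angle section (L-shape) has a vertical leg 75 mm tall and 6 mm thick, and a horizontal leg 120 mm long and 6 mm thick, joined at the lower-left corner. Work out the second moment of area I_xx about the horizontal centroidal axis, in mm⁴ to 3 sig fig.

Break the section into simple shapes (no overlaps), measuring from the bottom-left corner of the bounding box.
Vertical leg: 6 × 75, A = 450 mm², y = 37.5 mm, Ī = 210 938 mm⁴.
Horizontal leg (remainder): 114 × 6, A = 684 mm², y = 3 mm, Ī = 2 052 mm⁴.
Centroid: ȳ = ΣA·y / ΣA = 16.69 mm.
Transfer each piece to the horizontal centroidal axis using Ī + A·d² with d = y − 16.69:
  vertical leg: d = 20.81 mm → contributes +405 804 mm⁴
  horizontal leg (remainder): d = -13.69 mm → contributes +130 254 mm⁴
Total I = 536 057 mm⁴.

I_xx ≈ 5.36 × 10⁵ mm⁴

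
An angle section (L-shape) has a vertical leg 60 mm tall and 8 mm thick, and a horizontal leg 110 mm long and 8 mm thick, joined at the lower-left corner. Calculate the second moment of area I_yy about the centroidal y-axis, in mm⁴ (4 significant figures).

Split into non-overlapping primitives; take the origin at the lower-left of the bounding box.
Vertical leg: 8 × 60, A = 480 mm², x = 4 mm, Ī = 2 560 mm⁴.
Horizontal leg (remainder): 102 × 8, A = 816 mm², x = 59 mm, Ī = 707 472 mm⁴.
Centroid: x̄ = ΣA·x / ΣA = 38.6296 mm.
Transfer each piece to the centroidal y-axis using Ī + A·d² with d = x − 38.6296:
  vertical leg: d = -34.6296 mm → contributes +578 181 mm⁴
  horizontal leg (remainder): d = 20.3704 mm → contributes +1 046 073 mm⁴
Total I = 1 624 254 mm⁴.

I_yy ≈ 1.624 × 10⁶ mm⁴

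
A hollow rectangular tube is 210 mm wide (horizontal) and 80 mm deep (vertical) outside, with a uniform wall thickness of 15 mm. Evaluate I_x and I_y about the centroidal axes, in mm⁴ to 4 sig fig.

Break the section into simple shapes (no overlaps), measuring from the bottom-left corner of the bounding box.
Outer rectangle: 210 × 80, A = 16 800 mm², y = 40 mm, Ī = 8 960 000 mm⁴.
Inner void (subtracted): 180 × 50, A = 9 000 mm², y = 40 mm, Ī = 1 875 000 mm⁴.
By symmetry the centroid is at mid-height, ȳ = 40 mm.
All pieces are centred on the centroidal x-axis, so I = ΣĪ (holes subtracted) = 7 085 000 mm⁴.
Repeating about the centroidal y-axis gives I_y = 37 440 000 mm⁴.

I_x ≈ 7.085 × 10⁶ mm⁴, I_y ≈ 3.744 × 10⁷ mm⁴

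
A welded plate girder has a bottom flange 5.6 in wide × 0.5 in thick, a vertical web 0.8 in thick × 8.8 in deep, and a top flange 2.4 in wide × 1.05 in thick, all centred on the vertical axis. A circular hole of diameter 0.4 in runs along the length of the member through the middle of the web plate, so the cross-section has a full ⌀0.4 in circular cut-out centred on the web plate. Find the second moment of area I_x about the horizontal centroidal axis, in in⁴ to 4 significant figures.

Decompose the section into non-overlapping parts with the origin at the bottom-left of its bounding rectangle.
Bottom plate: 5.6 × 0.5, A = 2.8 in², y = 0.25 in, Ī = 0.0583333 in⁴.
Web plate: 0.8 × 8.8, A = 7.04 in², y = 4.9 in, Ī = 45.4315 in⁴.
Top plate: 2.4 × 1.05, A = 2.52 in², y = 9.825 in, Ī = 0.231525 in⁴.
Hole (subtracted): ⌀0.4, A = 0.125664 in², y = 4.9 in, Ī = 0.00125664 in⁴.
Centroid: ȳ = ΣA·y / ΣA = 4.85022 in.
Transfer each piece to the horizontal centroidal axis using Ī + A·d² with d = y − 4.85022:
  bottom plate: d = -4.60022 in → contributes +59.3121 in⁴
  web plate: d = 0.0497779 in → contributes +45.4489 in⁴
  top plate: d = 4.97478 in → contributes +62.5975 in⁴
  hole: d = 0.0497779 in → contributes −0.00156801 in⁴
Total I = 167.357 in⁴.

I_x ≈ 167.4 in⁴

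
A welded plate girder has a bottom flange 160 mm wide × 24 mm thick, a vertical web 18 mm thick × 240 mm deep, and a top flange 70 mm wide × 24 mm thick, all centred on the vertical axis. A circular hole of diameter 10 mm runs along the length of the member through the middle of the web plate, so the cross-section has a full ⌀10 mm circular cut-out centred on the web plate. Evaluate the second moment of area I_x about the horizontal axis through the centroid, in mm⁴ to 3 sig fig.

Treat the section as a set of non-overlapping primitives; coordinates are from the bounding-box lower-left.
Bottom plate: 160 × 24, A = 3 840 mm², y = 12 mm, Ī = 184 320 mm⁴.
Web plate: 18 × 240, A = 4 320 mm², y = 144 mm, Ī = 20 736 000 mm⁴.
Top plate: 70 × 24, A = 1 680 mm², y = 276 mm, Ī = 80 640 mm⁴.
Hole (subtracted): ⌀10, A = 78.54 mm², y = 144 mm, Ī = 490.87 mm⁴.
Centroid: ȳ = ΣA·y / ΣA = 114.79 mm.
Transfer each piece to the horizontal axis through the centroid using Ī + A·d² with d = y − 114.79:
  bottom plate: d = -102.79 mm → contributes +40 757 922 mm⁴
  web plate: d = 29.209 mm → contributes +24 421 611 mm⁴
  top plate: d = 161.21 mm → contributes +43 740 916 mm⁴
  hole: d = 29.209 mm → contributes −67 497 mm⁴
Total I = 108 852 952 mm⁴.

I_x ≈ 1.09 × 10⁸ mm⁴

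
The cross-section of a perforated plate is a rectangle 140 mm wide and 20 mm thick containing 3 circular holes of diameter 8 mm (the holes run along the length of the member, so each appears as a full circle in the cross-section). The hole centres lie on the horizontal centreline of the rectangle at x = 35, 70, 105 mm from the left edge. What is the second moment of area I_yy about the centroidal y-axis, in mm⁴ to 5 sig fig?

I_yy ≈ 4.4496 × 10⁶ mm⁴

Split into non-overlapping primitives; take the origin at the lower-left of the bounding box.
Plate: 140 × 20, A = 2 800 mm², x = 70 mm, Ī = 4 573 333 mm⁴.
Hole 1 (subtracted): ⌀8, A = 50.26548 mm², x = 35 mm, Ī = 201.0619 mm⁴.
Hole 2 (subtracted): ⌀8, A = 50.26548 mm², x = 70 mm, Ī = 201.0619 mm⁴.
Hole 3 (subtracted): ⌀8, A = 50.26548 mm², x = 105 mm, Ī = 201.0619 mm⁴.
By symmetry the centroid is at mid-width, x̄ = 70 mm.
Transfer each piece to the centroidal y-axis using Ī + A·d² with d = x − 70:
  plate: d = 0 mm → contributes +4 573 333 mm⁴
  hole 1: d = -35 mm → contributes −61776.28 mm⁴
  hole 2: d = 0 mm → contributes −201.0619 mm⁴
  hole 3: d = 35 mm → contributes −61776.28 mm⁴
Total I = 4 449 580 mm⁴.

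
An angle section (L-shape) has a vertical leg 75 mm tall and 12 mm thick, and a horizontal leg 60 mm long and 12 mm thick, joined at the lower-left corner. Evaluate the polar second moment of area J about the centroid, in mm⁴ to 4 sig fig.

Break the section into simple shapes (no overlaps), measuring from the bottom-left corner of the bounding box.
Vertical leg: 12 × 75, A = 900 mm², y = 37.5 mm, Ī = 421 875 mm⁴.
Horizontal leg (remainder): 48 × 12, A = 576 mm², y = 6 mm, Ī = 6 912 mm⁴.
Centroid: ȳ = ΣA·y / ΣA = 25.2073 mm.
Transfer each piece to the centroidal x-axis using Ī + A·d² with d = y − 25.2073:
  vertical leg: d = 12.2927 mm → contributes +557 874 mm⁴
  horizontal leg (remainder): d = -19.2073 mm → contributes +219 411 mm⁴
Total I = 777 285 mm⁴.
For the y-axis: x̄ = 17.7073 mm.
Repeating about the centroidal y-axis gives I_y = 437 490 mm⁴.
Polar second moment: J = I_x + I_y = 1 214 774 mm⁴.

J ≈ 1.215 × 10⁶ mm⁴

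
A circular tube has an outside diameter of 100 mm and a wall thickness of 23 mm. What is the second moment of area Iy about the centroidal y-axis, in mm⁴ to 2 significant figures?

Iy ≈ 4.5 × 10⁶ mm⁴

Decompose the section into non-overlapping parts with the origin at the bottom-left of its bounding rectangle.
Outer circle: ⌀100, A = 7 854 mm², x = 50 mm, Ī = 4 908 739 mm⁴.
Bore (subtracted): ⌀54, A = 2 290 mm², x = 50 mm, Ī = 417 393 mm⁴.
By symmetry the centroid is at mid-width, x̄ = 50 mm.
All pieces are centred on the centroidal y-axis, so I = ΣĪ (holes subtracted) = 4 491 346 mm⁴.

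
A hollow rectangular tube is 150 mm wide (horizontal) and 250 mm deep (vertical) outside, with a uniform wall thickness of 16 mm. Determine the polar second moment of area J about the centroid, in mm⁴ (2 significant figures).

J ≈ 1.3 × 10⁸ mm⁴

Split into non-overlapping primitives; take the origin at the lower-left of the bounding box.
Outer rectangle: 150 × 250, A = 37 500 mm², y = 125 mm, Ī = 195 312 500 mm⁴.
Inner void (subtracted): 118 × 218, A = 25 724 mm², y = 125 mm, Ī = 101 875 615 mm⁴.
By symmetry the centroid is at mid-height, ȳ = 125 mm.
All pieces are centred on the centroidal x-axis, so I = ΣĪ (holes subtracted) = 93 436 885 mm⁴.
Repeating about the centroidal y-axis gives I_y = 40 464 085 mm⁴.
Polar second moment: J = I_x + I_y = 133 900 971 mm⁴.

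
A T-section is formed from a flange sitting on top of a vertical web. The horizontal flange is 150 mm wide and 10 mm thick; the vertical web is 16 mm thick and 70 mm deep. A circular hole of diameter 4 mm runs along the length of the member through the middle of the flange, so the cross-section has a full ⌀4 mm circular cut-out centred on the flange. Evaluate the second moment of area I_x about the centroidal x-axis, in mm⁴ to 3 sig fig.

I_x ≈ 1.49 × 10⁶ mm⁴

Treat the section as a set of non-overlapping primitives; coordinates are from the bounding-box lower-left.
Flange: 150 × 10, A = 1 500 mm², y = 75 mm, Ī = 12 500 mm⁴.
Web: 16 × 70, A = 1 120 mm², y = 35 mm, Ī = 457 333 mm⁴.
Hole (subtracted): ⌀4, A = 12.566 mm², y = 75 mm, Ī = 12.566 mm⁴.
Centroid: ȳ = ΣA·y / ΣA = 57.818 mm.
Transfer each piece to the centroidal x-axis using Ī + A·d² with d = y − 57.818:
  flange: d = 17.182 mm → contributes +455 313 mm⁴
  web: d = -22.818 mm → contributes +1 040 492 mm⁴
  hole: d = 17.182 mm → contributes −3722.3 mm⁴
Total I = 1 492 083 mm⁴.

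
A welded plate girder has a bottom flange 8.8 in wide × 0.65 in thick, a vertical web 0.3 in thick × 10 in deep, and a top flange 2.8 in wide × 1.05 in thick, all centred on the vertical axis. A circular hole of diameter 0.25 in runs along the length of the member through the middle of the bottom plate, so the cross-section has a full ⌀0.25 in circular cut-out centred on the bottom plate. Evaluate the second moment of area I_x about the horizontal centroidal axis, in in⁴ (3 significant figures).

I_x ≈ 259 in⁴

Treat the section as a set of non-overlapping primitives; coordinates are from the bounding-box lower-left.
Bottom plate: 8.8 × 0.65, A = 5.72 in², y = 0.325 in, Ī = 0.20139 in⁴.
Web plate: 0.3 × 10, A = 3 in², y = 5.65 in, Ī = 25 in⁴.
Top plate: 2.8 × 1.05, A = 2.94 in², y = 11.175 in, Ī = 0.27011 in⁴.
Hole (subtracted): ⌀0.25, A = 0.049087 in², y = 0.325 in, Ī = 0.00019175 in⁴.
Centroid: ȳ = ΣA·y / ΣA = 4.4482 in.
Transfer each piece to the horizontal centroidal axis using Ī + A·d² with d = y − 4.4482:
  bottom plate: d = -4.1232 in → contributes +97.445 in⁴
  web plate: d = 1.2018 in → contributes +29.333 in⁴
  top plate: d = 6.7268 in → contributes +133.31 in⁴
  hole: d = -4.1232 in → contributes −0.83471 in⁴
Total I = 259.25 in⁴.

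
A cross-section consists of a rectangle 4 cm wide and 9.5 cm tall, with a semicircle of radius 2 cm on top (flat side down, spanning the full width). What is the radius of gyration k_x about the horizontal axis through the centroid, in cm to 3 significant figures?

Split into non-overlapping primitives; take the origin at the lower-left of the bounding box.
Rectangular body: 4 × 9.5, A = 38 cm², y = 4.75 cm, Ī = 285.79 cm⁴.
Semicircular cap: semicircle r = 2, A = 6.2832 cm², y = 10.349 cm, Ī = 1.7561 cm⁴.
Centroid: ȳ = ΣA·y / ΣA = 5.5444 cm.
Transfer each piece to the horizontal axis through the centroid using Ī + A·d² with d = y − 5.5444:
  rectangular body: d = -0.7944 cm → contributes +309.77 cm⁴
  semicircular cap: d = 4.8044 cm → contributes +146.79 cm⁴
Total I = 456.56 cm⁴.
Radius of gyration: k = √(I/A) = √(456.56 / 44.283) = 3.2109 cm.

k_x ≈ 3.21 cm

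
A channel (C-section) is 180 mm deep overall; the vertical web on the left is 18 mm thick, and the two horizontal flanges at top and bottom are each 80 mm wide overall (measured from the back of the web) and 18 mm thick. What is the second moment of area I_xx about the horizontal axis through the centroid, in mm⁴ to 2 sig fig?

I_xx ≈ 2.3 × 10⁷ mm⁴

Break the section into simple shapes (no overlaps), measuring from the bottom-left corner of the bounding box.
Web: 18 × 180, A = 3 240 mm², y = 90 mm, Ī = 8 748 000 mm⁴.
Top flange (beyond web): 62 × 18, A = 1 116 mm², y = 171 mm, Ī = 30 132 mm⁴.
Bottom flange (beyond web): 62 × 18, A = 1 116 mm², y = 9 mm, Ī = 30 132 mm⁴.
By symmetry the centroid is at mid-height, ȳ = 90 mm.
Transfer each piece to the horizontal axis through the centroid using Ī + A·d² with d = y − 90:
  web: d = 0 mm → contributes +8 748 000 mm⁴
  top flange (beyond web): d = 81 mm → contributes +7 352 208 mm⁴
  bottom flange (beyond web): d = -81 mm → contributes +7 352 208 mm⁴
Total I = 23 452 416 mm⁴.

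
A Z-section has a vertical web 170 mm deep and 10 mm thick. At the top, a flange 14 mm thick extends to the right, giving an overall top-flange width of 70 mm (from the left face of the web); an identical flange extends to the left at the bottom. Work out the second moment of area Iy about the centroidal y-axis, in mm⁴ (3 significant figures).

Break the section into simple shapes (no overlaps), measuring from the bottom-left corner of the bounding box.
Web: 10 × 170, A = 1 700 mm², x = 65 mm, Ī = 14 167 mm⁴.
Top flange (beyond web): 60 × 14, A = 840 mm², x = 100 mm, Ī = 252 000 mm⁴.
Bottom flange (beyond web): 60 × 14, A = 840 mm², x = 30 mm, Ī = 252 000 mm⁴.
Centroid: x̄ = ΣA·x / ΣA = 65 mm.
Transfer each piece to the centroidal y-axis using Ī + A·d² with d = x − 65:
  web: d = 0 mm → contributes +14 167 mm⁴
  top flange (beyond web): d = 35 mm → contributes +1 281 000 mm⁴
  bottom flange (beyond web): d = -35 mm → contributes +1 281 000 mm⁴
Total I = 2 576 167 mm⁴.

Iy ≈ 2.58 × 10⁶ mm⁴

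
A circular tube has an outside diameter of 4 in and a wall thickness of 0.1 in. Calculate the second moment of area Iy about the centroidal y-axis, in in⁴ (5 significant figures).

Decompose the section into non-overlapping parts with the origin at the bottom-left of its bounding rectangle.
Outer circle: ⌀4, A = 12.56637 in², x = 2 in, Ī = 12.56637 in⁴.
Bore (subtracted): ⌀3.8, A = 11.34115 in², x = 2 in, Ī = 10.23539 in⁴.
By symmetry the centroid is at mid-width, x̄ = 2 in.
All pieces are centred on the centroidal y-axis, so I = ΣĪ (holes subtracted) = 2.330983 in⁴.

Iy ≈ 2.3310 in⁴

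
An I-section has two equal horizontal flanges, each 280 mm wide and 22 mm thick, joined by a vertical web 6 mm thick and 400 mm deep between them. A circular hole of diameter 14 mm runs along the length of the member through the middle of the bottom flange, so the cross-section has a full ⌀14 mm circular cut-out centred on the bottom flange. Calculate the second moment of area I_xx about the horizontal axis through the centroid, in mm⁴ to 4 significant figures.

I_xx ≈ 5.741 × 10⁸ mm⁴

Treat the section as a set of non-overlapping primitives; coordinates are from the bounding-box lower-left.
Bottom flange: 280 × 22, A = 6 160 mm², y = 11 mm, Ī = 248 453 mm⁴.
Web: 6 × 400, A = 2 400 mm², y = 222 mm, Ī = 32 000 000 mm⁴.
Top flange: 280 × 22, A = 6 160 mm², y = 433 mm, Ī = 248 453 mm⁴.
Hole (subtracted): ⌀14, A = 153.938 mm², y = 11 mm, Ī = 1885.74 mm⁴.
Centroid: ȳ = ΣA·y / ΣA = 224.23 mm.
Transfer each piece to the horizontal axis through the centroid using Ī + A·d² with d = y − 224.23:
  bottom flange: d = -213.23 mm → contributes +280 325 125 mm⁴
  web: d = -2.2299 mm → contributes +32 011 934 mm⁴
  top flange: d = 208.77 mm → contributes +268 731 763 mm⁴
  hole: d = -213.23 mm → contributes −7 000 985 mm⁴
Total I = 574 067 836 mm⁴.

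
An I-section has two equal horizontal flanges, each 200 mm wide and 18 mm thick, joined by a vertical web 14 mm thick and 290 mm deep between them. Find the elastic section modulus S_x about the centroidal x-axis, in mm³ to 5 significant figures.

S_x ≈ 1.2233 × 10⁶ mm³

Decompose the section into non-overlapping parts with the origin at the bottom-left of its bounding rectangle.
Bottom flange: 200 × 18, A = 3 600 mm², y = 9 mm, Ī = 97 200 mm⁴.
Web: 14 × 290, A = 4 060 mm², y = 163 mm, Ī = 28 453 833 mm⁴.
Top flange: 200 × 18, A = 3 600 mm², y = 317 mm, Ī = 97 200 mm⁴.
By symmetry the centroid is at mid-height, ȳ = 163 mm.
Transfer each piece to the centroidal x-axis using Ī + A·d² with d = y − 163:
  bottom flange: d = -154 mm → contributes +85 474 800 mm⁴
  web: d = 0 mm → contributes +28 453 833 mm⁴
  top flange: d = 154 mm → contributes +85 474 800 mm⁴
Total I = 199 403 433 mm⁴.
Extreme fibre distance c = 163 mm; S = I/c = 1 223 334 mm³.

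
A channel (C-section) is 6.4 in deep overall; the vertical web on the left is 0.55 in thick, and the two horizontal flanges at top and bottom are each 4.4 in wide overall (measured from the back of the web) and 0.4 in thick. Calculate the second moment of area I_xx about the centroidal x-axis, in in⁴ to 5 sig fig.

I_xx ≈ 39.776 in⁴

Split into non-overlapping primitives; take the origin at the lower-left of the bounding box.
Web: 0.55 × 6.4, A = 3.52 in², y = 3.2 in, Ī = 12.01493 in⁴.
Top flange (beyond web): 3.85 × 0.4, A = 1.54 in², y = 6.2 in, Ī = 0.02053333 in⁴.
Bottom flange (beyond web): 3.85 × 0.4, A = 1.54 in², y = 0.2 in, Ī = 0.02053333 in⁴.
By symmetry the centroid is at mid-height, ȳ = 3.2 in.
Transfer each piece to the centroidal x-axis using Ī + A·d² with d = y − 3.2:
  web: d = 0 in → contributes +12.01493 in⁴
  top flange (beyond web): d = 3 in → contributes +13.88053 in⁴
  bottom flange (beyond web): d = -3 in → contributes +13.88053 in⁴
Total I = 39.776 in⁴.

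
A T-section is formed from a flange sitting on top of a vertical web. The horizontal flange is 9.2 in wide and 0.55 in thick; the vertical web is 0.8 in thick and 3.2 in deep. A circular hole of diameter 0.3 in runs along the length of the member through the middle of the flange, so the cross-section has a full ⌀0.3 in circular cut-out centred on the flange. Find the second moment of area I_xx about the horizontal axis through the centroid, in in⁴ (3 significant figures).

I_xx ≈ 8.26 in⁴

Break the section into simple shapes (no overlaps), measuring from the bottom-left corner of the bounding box.
Flange: 9.2 × 0.55, A = 5.06 in², y = 3.475 in, Ī = 0.12755 in⁴.
Web: 0.8 × 3.2, A = 2.56 in², y = 1.6 in, Ī = 2.1845 in⁴.
Hole (subtracted): ⌀0.3, A = 0.070686 in², y = 3.475 in, Ī = 0.00039761 in⁴.
Centroid: ȳ = ΣA·y / ΣA = 2.8392 in.
Transfer each piece to the horizontal axis through the centroid using Ī + A·d² with d = y − 2.8392:
  flange: d = 0.63582 in → contributes +2.1731 in⁴
  web: d = -1.2392 in → contributes +6.1156 in⁴
  hole: d = 0.63582 in → contributes −0.028974 in⁴
Total I = 8.2598 in⁴.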